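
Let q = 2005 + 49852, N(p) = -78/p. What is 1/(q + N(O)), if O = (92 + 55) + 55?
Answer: 101/5237518 ≈ 1.9284e-5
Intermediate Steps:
O = 202 (O = 147 + 55 = 202)
q = 51857
1/(q + N(O)) = 1/(51857 - 78/202) = 1/(51857 - 78*1/202) = 1/(51857 - 39/101) = 1/(5237518/101) = 101/5237518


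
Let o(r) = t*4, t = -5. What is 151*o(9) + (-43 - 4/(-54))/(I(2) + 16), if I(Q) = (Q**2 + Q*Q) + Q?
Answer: -2121199/702 ≈ -3021.7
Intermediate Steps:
o(r) = -20 (o(r) = -5*4 = -20)
I(Q) = Q + 2*Q**2 (I(Q) = (Q**2 + Q**2) + Q = 2*Q**2 + Q = Q + 2*Q**2)
151*o(9) + (-43 - 4/(-54))/(I(2) + 16) = 151*(-20) + (-43 - 4/(-54))/(2*(1 + 2*2) + 16) = -3020 + (-43 - 4*(-1/54))/(2*(1 + 4) + 16) = -3020 + (-43 + 2/27)/(2*5 + 16) = -3020 - 1159/(27*(10 + 16)) = -3020 - 1159/27/26 = -3020 - 1159/27*1/26 = -3020 - 1159/702 = -2121199/702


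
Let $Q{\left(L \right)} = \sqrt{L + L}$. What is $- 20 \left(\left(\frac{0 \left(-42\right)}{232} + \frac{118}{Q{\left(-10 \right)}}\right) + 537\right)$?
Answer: $-10740 + 236 i \sqrt{5} \approx -10740.0 + 527.71 i$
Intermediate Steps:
$Q{\left(L \right)} = \sqrt{2} \sqrt{L}$ ($Q{\left(L \right)} = \sqrt{2 L} = \sqrt{2} \sqrt{L}$)
$- 20 \left(\left(\frac{0 \left(-42\right)}{232} + \frac{118}{Q{\left(-10 \right)}}\right) + 537\right) = - 20 \left(\left(\frac{0 \left(-42\right)}{232} + \frac{118}{\sqrt{2} \sqrt{-10}}\right) + 537\right) = - 20 \left(\left(0 \cdot \frac{1}{232} + \frac{118}{\sqrt{2} i \sqrt{10}}\right) + 537\right) = - 20 \left(\left(0 + \frac{118}{2 i \sqrt{5}}\right) + 537\right) = - 20 \left(\left(0 + 118 \left(- \frac{i \sqrt{5}}{10}\right)\right) + 537\right) = - 20 \left(\left(0 - \frac{59 i \sqrt{5}}{5}\right) + 537\right) = - 20 \left(- \frac{59 i \sqrt{5}}{5} + 537\right) = - 20 \left(537 - \frac{59 i \sqrt{5}}{5}\right) = -10740 + 236 i \sqrt{5}$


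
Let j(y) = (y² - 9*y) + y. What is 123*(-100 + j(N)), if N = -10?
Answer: 9840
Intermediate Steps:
j(y) = y² - 8*y
123*(-100 + j(N)) = 123*(-100 - 10*(-8 - 10)) = 123*(-100 - 10*(-18)) = 123*(-100 + 180) = 123*80 = 9840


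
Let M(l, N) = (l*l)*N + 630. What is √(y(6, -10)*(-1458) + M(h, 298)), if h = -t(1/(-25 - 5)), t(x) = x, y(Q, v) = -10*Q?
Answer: √79299298/30 ≈ 296.83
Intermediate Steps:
h = 1/30 (h = -1/(-25 - 5) = -1/(-30) = -1*(-1/30) = 1/30 ≈ 0.033333)
M(l, N) = 630 + N*l² (M(l, N) = l²*N + 630 = N*l² + 630 = 630 + N*l²)
√(y(6, -10)*(-1458) + M(h, 298)) = √(-10*6*(-1458) + (630 + 298*(1/30)²)) = √(-60*(-1458) + (630 + 298*(1/900))) = √(87480 + (630 + 149/450)) = √(87480 + 283649/450) = √(39649649/450) = √79299298/30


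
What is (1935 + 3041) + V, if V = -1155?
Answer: 3821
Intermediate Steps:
(1935 + 3041) + V = (1935 + 3041) - 1155 = 4976 - 1155 = 3821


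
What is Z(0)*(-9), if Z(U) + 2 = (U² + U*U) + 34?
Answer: -288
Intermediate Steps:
Z(U) = 32 + 2*U² (Z(U) = -2 + ((U² + U*U) + 34) = -2 + ((U² + U²) + 34) = -2 + (2*U² + 34) = -2 + (34 + 2*U²) = 32 + 2*U²)
Z(0)*(-9) = (32 + 2*0²)*(-9) = (32 + 2*0)*(-9) = (32 + 0)*(-9) = 32*(-9) = -288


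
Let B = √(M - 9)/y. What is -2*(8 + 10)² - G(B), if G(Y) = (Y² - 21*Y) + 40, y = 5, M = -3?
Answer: -17188/25 + 42*I*√3/5 ≈ -687.52 + 14.549*I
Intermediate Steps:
B = 2*I*√3/5 (B = √(-3 - 9)/5 = √(-12)*(⅕) = (2*I*√3)*(⅕) = 2*I*√3/5 ≈ 0.69282*I)
G(Y) = 40 + Y² - 21*Y
-2*(8 + 10)² - G(B) = -2*(8 + 10)² - (40 + (2*I*√3/5)² - 42*I*√3/5) = -2*18² - (40 - 12/25 - 42*I*√3/5) = -2*324 - (988/25 - 42*I*√3/5) = -648 + (-988/25 + 42*I*√3/5) = -17188/25 + 42*I*√3/5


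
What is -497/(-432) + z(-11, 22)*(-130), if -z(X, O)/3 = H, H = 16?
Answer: 2696177/432 ≈ 6241.1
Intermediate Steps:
z(X, O) = -48 (z(X, O) = -3*16 = -48)
-497/(-432) + z(-11, 22)*(-130) = -497/(-432) - 48*(-130) = -497*(-1/432) + 6240 = 497/432 + 6240 = 2696177/432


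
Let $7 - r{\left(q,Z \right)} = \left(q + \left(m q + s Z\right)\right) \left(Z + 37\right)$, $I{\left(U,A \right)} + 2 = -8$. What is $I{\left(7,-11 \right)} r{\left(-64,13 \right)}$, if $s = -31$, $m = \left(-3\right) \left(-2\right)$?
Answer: $-425570$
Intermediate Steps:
$I{\left(U,A \right)} = -10$ ($I{\left(U,A \right)} = -2 - 8 = -10$)
$m = 6$
$r{\left(q,Z \right)} = 7 - \left(37 + Z\right) \left(- 31 Z + 7 q\right)$ ($r{\left(q,Z \right)} = 7 - \left(q - \left(- 6 q + 31 Z\right)\right) \left(Z + 37\right) = 7 - \left(q - \left(- 6 q + 31 Z\right)\right) \left(37 + Z\right) = 7 - \left(- 31 Z + 7 q\right) \left(37 + Z\right) = 7 - \left(37 + Z\right) \left(- 31 Z + 7 q\right)$)
$I{\left(7,-11 \right)} r{\left(-64,13 \right)} = - 10 \left(7 - -16576 + 31 \cdot 13^{2} + 1147 \cdot 13 - 91 \left(-64\right)\right) = - 10 \left(7 + 16576 + 31 \cdot 169 + 14911 + 5824\right) = - 10 \left(7 + 16576 + 5239 + 14911 + 5824\right) = \left(-10\right) 42557 = -425570$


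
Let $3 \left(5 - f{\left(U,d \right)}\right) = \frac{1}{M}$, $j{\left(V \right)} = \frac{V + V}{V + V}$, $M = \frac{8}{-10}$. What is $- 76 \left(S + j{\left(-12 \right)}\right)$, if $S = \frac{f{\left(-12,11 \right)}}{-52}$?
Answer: $- \frac{817}{12} \approx -68.083$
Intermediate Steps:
$M = - \frac{4}{5}$ ($M = 8 \left(- \frac{1}{10}\right) = - \frac{4}{5} \approx -0.8$)
$j{\left(V \right)} = 1$ ($j{\left(V \right)} = \frac{2 V}{2 V} = 2 V \frac{1}{2 V} = 1$)
$f{\left(U,d \right)} = \frac{65}{12}$ ($f{\left(U,d \right)} = 5 - \frac{1}{3 \left(- \frac{4}{5}\right)} = 5 - - \frac{5}{12} = 5 + \frac{5}{12} = \frac{65}{12}$)
$S = - \frac{5}{48}$ ($S = \frac{65}{12 \left(-52\right)} = \frac{65}{12} \left(- \frac{1}{52}\right) = - \frac{5}{48} \approx -0.10417$)
$- 76 \left(S + j{\left(-12 \right)}\right) = - 76 \left(- \frac{5}{48} + 1\right) = \left(-76\right) \frac{43}{48} = - \frac{817}{12}$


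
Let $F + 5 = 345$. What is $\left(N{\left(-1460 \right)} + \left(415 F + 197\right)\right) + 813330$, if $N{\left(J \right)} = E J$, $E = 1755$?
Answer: $-1607673$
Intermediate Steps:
$F = 340$ ($F = -5 + 345 = 340$)
$N{\left(J \right)} = 1755 J$
$\left(N{\left(-1460 \right)} + \left(415 F + 197\right)\right) + 813330 = \left(1755 \left(-1460\right) + \left(415 \cdot 340 + 197\right)\right) + 813330 = \left(-2562300 + \left(141100 + 197\right)\right) + 813330 = \left(-2562300 + 141297\right) + 813330 = -2421003 + 813330 = -1607673$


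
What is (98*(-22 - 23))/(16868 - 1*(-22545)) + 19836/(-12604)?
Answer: -209344977/124190363 ≈ -1.6857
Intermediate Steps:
(98*(-22 - 23))/(16868 - 1*(-22545)) + 19836/(-12604) = (98*(-45))/(16868 + 22545) + 19836*(-1/12604) = -4410/39413 - 4959/3151 = -209344977/124190363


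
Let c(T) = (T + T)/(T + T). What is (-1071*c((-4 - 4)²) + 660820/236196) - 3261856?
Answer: -192672411218/59049 ≈ -3.2629e+6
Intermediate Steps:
c(T) = 1 (c(T) = (2*T)/((2*T)) = (2*T)*(1/(2*T)) = 1)
(-1071*c((-4 - 4)²) + 660820/236196) - 3261856 = (-1071*1 + 660820/236196) - 3261856 = (-1071 + 660820*(1/236196)) - 3261856 = (-1071 + 165205/59049) - 3261856 = -63076274/59049 - 3261856 = -192672411218/59049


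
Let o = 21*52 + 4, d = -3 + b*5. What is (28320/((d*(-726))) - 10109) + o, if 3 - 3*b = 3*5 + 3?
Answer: -7632831/847 ≈ -9011.6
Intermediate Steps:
b = -5 (b = 1 - (3*5 + 3)/3 = 1 - (15 + 3)/3 = 1 - ⅓*18 = 1 - 6 = -5)
d = -28 (d = -3 - 5*5 = -3 - 25 = -28)
o = 1096 (o = 1092 + 4 = 1096)
(28320/((d*(-726))) - 10109) + o = (28320/((-28*(-726))) - 10109) + 1096 = (28320/20328 - 10109) + 1096 = (28320*(1/20328) - 10109) + 1096 = (1180/847 - 10109) + 1096 = -8561143/847 + 1096 = -7632831/847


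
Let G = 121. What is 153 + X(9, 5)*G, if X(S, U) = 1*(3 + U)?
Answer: 1121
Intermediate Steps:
X(S, U) = 3 + U
153 + X(9, 5)*G = 153 + (3 + 5)*121 = 153 + 8*121 = 153 + 968 = 1121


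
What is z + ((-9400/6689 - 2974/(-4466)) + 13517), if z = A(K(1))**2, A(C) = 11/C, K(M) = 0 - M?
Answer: 203693447949/14936537 ≈ 13637.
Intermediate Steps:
K(M) = -M
z = 121 (z = (11/((-1*1)))**2 = (11/(-1))**2 = (11*(-1))**2 = (-11)**2 = 121)
z + ((-9400/6689 - 2974/(-4466)) + 13517) = 121 + ((-9400/6689 - 2974/(-4466)) + 13517) = 121 + ((-9400*1/6689 - 2974*(-1/4466)) + 13517) = 121 + ((-9400/6689 + 1487/2233) + 13517) = 121 + (-11043657/14936537 + 13517) = 121 + 201886126972/14936537 = 203693447949/14936537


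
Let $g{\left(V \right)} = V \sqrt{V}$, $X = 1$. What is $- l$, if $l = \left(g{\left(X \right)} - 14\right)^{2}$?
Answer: $-169$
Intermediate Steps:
$g{\left(V \right)} = V^{\frac{3}{2}}$
$l = 169$ ($l = \left(1^{\frac{3}{2}} - 14\right)^{2} = \left(1 - 14\right)^{2} = \left(-13\right)^{2} = 169$)
$- l = \left(-1\right) 169 = -169$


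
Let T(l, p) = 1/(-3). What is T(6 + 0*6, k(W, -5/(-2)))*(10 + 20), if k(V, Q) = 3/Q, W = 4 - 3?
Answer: -10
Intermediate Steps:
W = 1
T(l, p) = -⅓
T(6 + 0*6, k(W, -5/(-2)))*(10 + 20) = -(10 + 20)/3 = -⅓*30 = -10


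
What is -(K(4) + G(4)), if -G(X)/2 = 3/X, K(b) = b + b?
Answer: -13/2 ≈ -6.5000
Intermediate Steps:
K(b) = 2*b
G(X) = -6/X
-(K(4) + G(4)) = -(2*4 - 6/4) = -(8 - 6*1/4) = -(8 - 3/2) = -1*13/2 = -13/2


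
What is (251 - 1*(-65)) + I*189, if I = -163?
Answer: -30491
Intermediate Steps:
(251 - 1*(-65)) + I*189 = (251 - 1*(-65)) - 163*189 = (251 + 65) - 30807 = 316 - 30807 = -30491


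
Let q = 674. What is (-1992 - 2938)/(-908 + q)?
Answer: 2465/117 ≈ 21.068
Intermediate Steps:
(-1992 - 2938)/(-908 + q) = (-1992 - 2938)/(-908 + 674) = -4930/(-234) = -4930*(-1/234) = 2465/117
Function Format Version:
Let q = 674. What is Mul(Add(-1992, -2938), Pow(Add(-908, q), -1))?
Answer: Rational(2465, 117) ≈ 21.068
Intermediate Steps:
Mul(Add(-1992, -2938), Pow(Add(-908, q), -1)) = Mul(Add(-1992, -2938), Pow(Add(-908, 674), -1)) = Mul(-4930, Pow(-234, -1)) = Mul(-4930, Rational(-1, 234)) = Rational(2465, 117)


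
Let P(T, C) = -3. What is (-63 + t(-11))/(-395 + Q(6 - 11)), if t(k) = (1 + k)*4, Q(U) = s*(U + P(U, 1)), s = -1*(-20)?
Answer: 103/555 ≈ 0.18559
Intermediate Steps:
s = 20
Q(U) = -60 + 20*U (Q(U) = 20*(U - 3) = 20*(-3 + U) = -60 + 20*U)
t(k) = 4 + 4*k
(-63 + t(-11))/(-395 + Q(6 - 11)) = (-63 + (4 + 4*(-11)))/(-395 + (-60 + 20*(6 - 11))) = (-63 + (4 - 44))/(-395 + (-60 + 20*(-5))) = (-63 - 40)/(-395 + (-60 - 100)) = -103/(-395 - 160) = -103/(-555) = -103*(-1/555) = 103/555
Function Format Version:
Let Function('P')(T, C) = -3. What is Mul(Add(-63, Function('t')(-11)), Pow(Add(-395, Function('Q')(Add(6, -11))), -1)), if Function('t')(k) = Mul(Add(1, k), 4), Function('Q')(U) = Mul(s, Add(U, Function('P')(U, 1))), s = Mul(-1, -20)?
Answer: Rational(103, 555) ≈ 0.18559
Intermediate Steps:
s = 20
Function('Q')(U) = Add(-60, Mul(20, U)) (Function('Q')(U) = Mul(20, Add(U, -3)) = Mul(20, Add(-3, U)) = Add(-60, Mul(20, U)))
Function('t')(k) = Add(4, Mul(4, k))
Mul(Add(-63, Function('t')(-11)), Pow(Add(-395, Function('Q')(Add(6, -11))), -1)) = Mul(Add(-63, Add(4, Mul(4, -11))), Pow(Add(-395, Add(-60, Mul(20, Add(6, -11)))), -1)) = Mul(Add(-63, Add(4, -44)), Pow(Add(-395, Add(-60, Mul(20, -5))), -1)) = Mul(Add(-63, -40), Pow(Add(-395, Add(-60, -100)), -1)) = Mul(-103, Pow(Add(-395, -160), -1)) = Mul(-103, Pow(-555, -1)) = Mul(-103, Rational(-1, 555)) = Rational(103, 555)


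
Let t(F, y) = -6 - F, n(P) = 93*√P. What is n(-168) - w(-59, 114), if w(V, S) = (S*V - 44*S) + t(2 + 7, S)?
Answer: 11757 + 186*I*√42 ≈ 11757.0 + 1205.4*I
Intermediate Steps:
w(V, S) = -15 - 44*S + S*V (w(V, S) = (S*V - 44*S) + (-6 - (2 + 7)) = (-44*S + S*V) + (-6 - 1*9) = (-44*S + S*V) + (-6 - 9) = (-44*S + S*V) - 15 = -15 - 44*S + S*V)
n(-168) - w(-59, 114) = 93*√(-168) - (-15 - 44*114 + 114*(-59)) = 93*(2*I*√42) - (-15 - 5016 - 6726) = 186*I*√42 - 1*(-11757) = 186*I*√42 + 11757 = 11757 + 186*I*√42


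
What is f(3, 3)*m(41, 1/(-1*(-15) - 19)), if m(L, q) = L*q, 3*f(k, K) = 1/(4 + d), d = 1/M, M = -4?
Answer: -41/45 ≈ -0.91111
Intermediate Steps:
d = -¼ (d = 1/(-4) = -¼ ≈ -0.25000)
f(k, K) = 4/45 (f(k, K) = 1/(3*(4 - ¼)) = 1/(3*(15/4)) = (⅓)*(4/15) = 4/45)
f(3, 3)*m(41, 1/(-1*(-15) - 19)) = 4*(41/(-1*(-15) - 19))/45 = 4*(41/(15 - 19))/45 = 4*(41/(-4))/45 = 4*(41*(-¼))/45 = (4/45)*(-41/4) = -41/45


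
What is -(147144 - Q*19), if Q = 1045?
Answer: -127289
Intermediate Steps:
-(147144 - Q*19) = -(147144 - 1045*19) = -(147144 - 1*19855) = -(147144 - 19855) = -1*127289 = -127289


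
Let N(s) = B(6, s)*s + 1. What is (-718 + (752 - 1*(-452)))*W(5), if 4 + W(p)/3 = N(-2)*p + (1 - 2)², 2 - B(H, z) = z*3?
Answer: -113724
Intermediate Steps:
B(H, z) = 2 - 3*z (B(H, z) = 2 - z*3 = 2 - 3*z)
N(s) = 1 + s*(2 - 3*s) (N(s) = (2 - 3*s)*s + 1 = s*(2 - 3*s) + 1 = 1 + s*(2 - 3*s))
W(p) = -9 - 45*p (W(p) = -12 + 3*((1 - 1*(-2)*(-2 + 3*(-2)))*p + (1 - 2)²) = -12 + 3*((1 - 1*(-2)*(-2 - 6))*p + (-1)²) = -12 + 3*((1 - 1*(-2)*(-8))*p + 1) = -12 + 3*((1 - 16)*p + 1) = -12 + 3*(-15*p + 1) = -12 + 3*(1 - 15*p) = -12 + (3 - 45*p) = -9 - 45*p)
(-718 + (752 - 1*(-452)))*W(5) = (-718 + (752 - 1*(-452)))*(-9 - 45*5) = (-718 + (752 + 452))*(-9 - 225) = (-718 + 1204)*(-234) = 486*(-234) = -113724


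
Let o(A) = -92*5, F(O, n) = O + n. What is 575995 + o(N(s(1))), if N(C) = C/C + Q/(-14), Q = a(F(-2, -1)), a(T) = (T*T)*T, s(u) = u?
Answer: 575535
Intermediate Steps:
a(T) = T**3 (a(T) = T**2*T = T**3)
Q = -27 (Q = (-2 - 1)**3 = (-3)**3 = -27)
N(C) = 41/14 (N(C) = C/C - 27/(-14) = 1 - 27*(-1/14) = 1 + 27/14 = 41/14)
o(A) = -460
575995 + o(N(s(1))) = 575995 - 460 = 575535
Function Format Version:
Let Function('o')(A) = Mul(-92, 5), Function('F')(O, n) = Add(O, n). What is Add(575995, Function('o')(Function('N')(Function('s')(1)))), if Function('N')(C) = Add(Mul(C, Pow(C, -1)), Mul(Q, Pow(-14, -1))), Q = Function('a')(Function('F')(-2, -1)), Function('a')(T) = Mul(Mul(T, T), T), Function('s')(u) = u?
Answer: 575535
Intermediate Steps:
Function('a')(T) = Pow(T, 3) (Function('a')(T) = Mul(Pow(T, 2), T) = Pow(T, 3))
Q = -27 (Q = Pow(Add(-2, -1), 3) = Pow(-3, 3) = -27)
Function('N')(C) = Rational(41, 14) (Function('N')(C) = Add(Mul(C, Pow(C, -1)), Mul(-27, Pow(-14, -1))) = Add(1, Mul(-27, Rational(-1, 14))) = Add(1, Rational(27, 14)) = Rational(41, 14))
Function('o')(A) = -460
Add(575995, Function('o')(Function('N')(Function('s')(1)))) = Add(575995, -460) = 575535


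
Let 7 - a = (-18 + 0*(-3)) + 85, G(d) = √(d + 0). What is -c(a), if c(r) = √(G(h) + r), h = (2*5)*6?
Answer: -I*√(60 - 2*√15) ≈ -7.2287*I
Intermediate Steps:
h = 60 (h = 10*6 = 60)
G(d) = √d
a = -60 (a = 7 - ((-18 + 0*(-3)) + 85) = 7 - ((-18 + 0) + 85) = 7 - (-18 + 85) = 7 - 1*67 = 7 - 67 = -60)
c(r) = √(r + 2*√15) (c(r) = √(√60 + r) = √(2*√15 + r) = √(r + 2*√15))
-c(a) = -√(-60 + 2*√15)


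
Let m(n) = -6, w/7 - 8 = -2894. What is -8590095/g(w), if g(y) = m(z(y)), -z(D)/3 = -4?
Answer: 2863365/2 ≈ 1.4317e+6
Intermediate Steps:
w = -20202 (w = 56 + 7*(-2894) = 56 - 20258 = -20202)
z(D) = 12 (z(D) = -3*(-4) = 12)
g(y) = -6
-8590095/g(w) = -8590095/(-6) = -8590095*(-⅙) = 2863365/2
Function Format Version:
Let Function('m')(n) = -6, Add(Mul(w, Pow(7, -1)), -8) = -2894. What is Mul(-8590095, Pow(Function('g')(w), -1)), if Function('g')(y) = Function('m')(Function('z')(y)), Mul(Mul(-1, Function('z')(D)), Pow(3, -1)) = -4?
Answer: Rational(2863365, 2) ≈ 1.4317e+6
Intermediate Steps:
w = -20202 (w = Add(56, Mul(7, -2894)) = Add(56, -20258) = -20202)
Function('z')(D) = 12 (Function('z')(D) = Mul(-3, -4) = 12)
Function('g')(y) = -6
Mul(-8590095, Pow(Function('g')(w), -1)) = Mul(-8590095, Pow(-6, -1)) = Mul(-8590095, Rational(-1, 6)) = Rational(2863365, 2)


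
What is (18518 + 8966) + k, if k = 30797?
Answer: 58281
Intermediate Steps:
(18518 + 8966) + k = (18518 + 8966) + 30797 = 27484 + 30797 = 58281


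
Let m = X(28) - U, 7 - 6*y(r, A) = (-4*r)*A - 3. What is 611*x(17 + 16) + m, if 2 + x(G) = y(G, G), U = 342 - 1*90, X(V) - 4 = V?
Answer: 1329487/3 ≈ 4.4316e+5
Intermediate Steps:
X(V) = 4 + V
U = 252 (U = 342 - 90 = 252)
y(r, A) = 5/3 + 2*A*r/3 (y(r, A) = 7/6 - ((-4*r)*A - 3)/6 = 7/6 - (-4*A*r - 3)/6 = 7/6 - (-3 - 4*A*r)/6 = 7/6 + (1/2 + 2*A*r/3) = 5/3 + 2*A*r/3)
x(G) = -1/3 + 2*G**2/3 (x(G) = -2 + (5/3 + 2*G*G/3) = -2 + (5/3 + 2*G**2/3) = -1/3 + 2*G**2/3)
m = -220 (m = (4 + 28) - 1*252 = 32 - 252 = -220)
611*x(17 + 16) + m = 611*(-1/3 + 2*(17 + 16)**2/3) - 220 = 611*(-1/3 + (2/3)*33**2) - 220 = 611*(-1/3 + (2/3)*1089) - 220 = 611*(-1/3 + 726) - 220 = 611*(2177/3) - 220 = 1330147/3 - 220 = 1329487/3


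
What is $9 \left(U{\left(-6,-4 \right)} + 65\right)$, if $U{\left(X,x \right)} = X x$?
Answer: $801$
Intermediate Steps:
$9 \left(U{\left(-6,-4 \right)} + 65\right) = 9 \left(\left(-6\right) \left(-4\right) + 65\right) = 9 \left(24 + 65\right) = 9 \cdot 89 = 801$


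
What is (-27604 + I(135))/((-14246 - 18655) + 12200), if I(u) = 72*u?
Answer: 17884/20701 ≈ 0.86392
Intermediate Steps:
(-27604 + I(135))/((-14246 - 18655) + 12200) = (-27604 + 72*135)/((-14246 - 18655) + 12200) = (-27604 + 9720)/(-32901 + 12200) = -17884/(-20701) = -17884*(-1/20701) = 17884/20701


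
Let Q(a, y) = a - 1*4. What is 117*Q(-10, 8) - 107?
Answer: -1745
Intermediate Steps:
Q(a, y) = -4 + a (Q(a, y) = a - 4 = -4 + a)
117*Q(-10, 8) - 107 = 117*(-4 - 10) - 107 = 117*(-14) - 107 = -1638 - 107 = -1745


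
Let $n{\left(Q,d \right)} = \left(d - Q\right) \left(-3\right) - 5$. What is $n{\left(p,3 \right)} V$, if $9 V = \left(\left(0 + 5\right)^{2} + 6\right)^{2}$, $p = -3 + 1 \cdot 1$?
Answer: $- \frac{19220}{9} \approx -2135.6$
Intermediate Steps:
$p = -2$ ($p = -3 + 1 = -2$)
$n{\left(Q,d \right)} = -5 - 3 d + 3 Q$ ($n{\left(Q,d \right)} = \left(- 3 d + 3 Q\right) - 5 = -5 - 3 d + 3 Q$)
$V = \frac{961}{9}$ ($V = \frac{\left(\left(0 + 5\right)^{2} + 6\right)^{2}}{9} = \frac{\left(5^{2} + 6\right)^{2}}{9} = \frac{\left(25 + 6\right)^{2}}{9} = \frac{31^{2}}{9} = \frac{1}{9} \cdot 961 = \frac{961}{9} \approx 106.78$)
$n{\left(p,3 \right)} V = \left(-5 - 9 + 3 \left(-2\right)\right) \frac{961}{9} = \left(-5 - 9 - 6\right) \frac{961}{9} = \left(-20\right) \frac{961}{9} = - \frac{19220}{9}$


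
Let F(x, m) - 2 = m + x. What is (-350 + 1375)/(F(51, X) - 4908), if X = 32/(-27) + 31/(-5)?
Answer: -138375/656422 ≈ -0.21080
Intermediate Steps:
X = -997/135 (X = 32*(-1/27) + 31*(-1/5) = -32/27 - 31/5 = -997/135 ≈ -7.3852)
F(x, m) = 2 + m + x (F(x, m) = 2 + (m + x) = 2 + m + x)
(-350 + 1375)/(F(51, X) - 4908) = (-350 + 1375)/((2 - 997/135 + 51) - 4908) = 1025/(6158/135 - 4908) = 1025/(-656422/135) = 1025*(-135/656422) = -138375/656422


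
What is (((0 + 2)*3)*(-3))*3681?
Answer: -66258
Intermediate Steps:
(((0 + 2)*3)*(-3))*3681 = ((2*3)*(-3))*3681 = (6*(-3))*3681 = -18*3681 = -66258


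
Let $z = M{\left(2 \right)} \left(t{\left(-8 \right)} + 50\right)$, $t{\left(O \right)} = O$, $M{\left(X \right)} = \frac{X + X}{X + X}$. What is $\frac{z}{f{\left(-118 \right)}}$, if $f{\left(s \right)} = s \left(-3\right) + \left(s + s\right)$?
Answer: $\frac{21}{59} \approx 0.35593$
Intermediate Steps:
$M{\left(X \right)} = 1$ ($M{\left(X \right)} = \frac{2 X}{2 X} = 2 X \frac{1}{2 X} = 1$)
$f{\left(s \right)} = - s$ ($f{\left(s \right)} = - 3 s + 2 s = - s$)
$z = 42$ ($z = 1 \left(-8 + 50\right) = 1 \cdot 42 = 42$)
$\frac{z}{f{\left(-118 \right)}} = \frac{42}{\left(-1\right) \left(-118\right)} = \frac{42}{118} = 42 \cdot \frac{1}{118} = \frac{21}{59}$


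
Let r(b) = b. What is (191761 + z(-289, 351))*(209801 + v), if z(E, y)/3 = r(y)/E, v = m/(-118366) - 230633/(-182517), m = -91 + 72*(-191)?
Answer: 125591597870186461056478/3121750143579 ≈ 4.0231e+10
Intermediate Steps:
m = -13843 (m = -91 - 13752 = -13843)
v = 29825688509/21603807222 (v = -13843/(-118366) - 230633/(-182517) = -13843*(-1/118366) - 230633*(-1/182517) = 13843/118366 + 230633/182517 = 29825688509/21603807222 ≈ 1.3806)
z(E, y) = 3*y/E (z(E, y) = 3*(y/E) = 3*y/E)
(191761 + z(-289, 351))*(209801 + v) = (191761 + 3*351/(-289))*(209801 + 29825688509/21603807222) = (191761 + 3*351*(-1/289))*(4532530184671331/21603807222) = (191761 - 1053/289)*(4532530184671331/21603807222) = (55417876/289)*(4532530184671331/21603807222) = 125591597870186461056478/3121750143579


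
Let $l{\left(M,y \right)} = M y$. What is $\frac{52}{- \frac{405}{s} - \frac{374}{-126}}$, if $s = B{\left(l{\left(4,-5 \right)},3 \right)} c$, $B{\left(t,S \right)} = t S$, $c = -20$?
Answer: $\frac{262080}{13259} \approx 19.766$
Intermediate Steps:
$B{\left(t,S \right)} = S t$
$s = 1200$ ($s = 3 \cdot 4 \left(-5\right) \left(-20\right) = 3 \left(-20\right) \left(-20\right) = \left(-60\right) \left(-20\right) = 1200$)
$\frac{52}{- \frac{405}{s} - \frac{374}{-126}} = \frac{52}{- \frac{405}{1200} - \frac{374}{-126}} = \frac{52}{\left(-405\right) \frac{1}{1200} - - \frac{187}{63}} = \frac{52}{- \frac{27}{80} + \frac{187}{63}} = \frac{52}{\frac{13259}{5040}} = 52 \cdot \frac{5040}{13259} = \frac{262080}{13259}$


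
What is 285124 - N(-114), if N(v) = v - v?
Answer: 285124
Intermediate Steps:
N(v) = 0
285124 - N(-114) = 285124 - 1*0 = 285124 + 0 = 285124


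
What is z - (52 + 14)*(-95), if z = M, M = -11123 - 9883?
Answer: -14736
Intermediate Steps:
M = -21006
z = -21006
z - (52 + 14)*(-95) = -21006 - (52 + 14)*(-95) = -21006 - 66*(-95) = -21006 - 1*(-6270) = -21006 + 6270 = -14736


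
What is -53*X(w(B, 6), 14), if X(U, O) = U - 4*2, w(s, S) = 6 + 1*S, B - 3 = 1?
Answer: -212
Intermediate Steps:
B = 4 (B = 3 + 1 = 4)
w(s, S) = 6 + S
X(U, O) = -8 + U (X(U, O) = U - 8 = -8 + U)
-53*X(w(B, 6), 14) = -53*(-8 + (6 + 6)) = -53*(-8 + 12) = -53*4 = -212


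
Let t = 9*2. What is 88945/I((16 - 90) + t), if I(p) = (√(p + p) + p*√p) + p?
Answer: 88945/(4*(-14 + I*√7 - 28*I*√14)) ≈ -29.301 + 213.73*I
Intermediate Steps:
t = 18
I(p) = p + p^(3/2) + √2*√p (I(p) = (√(2*p) + p^(3/2)) + p = (√2*√p + p^(3/2)) + p = (p^(3/2) + √2*√p) + p = p + p^(3/2) + √2*√p)
88945/I((16 - 90) + t) = 88945/(((16 - 90) + 18) + ((16 - 90) + 18)^(3/2) + √2*√((16 - 90) + 18)) = 88945/((-74 + 18) + (-74 + 18)^(3/2) + √2*√(-74 + 18)) = 88945/(-56 + (-56)^(3/2) + √2*√(-56)) = 88945/(-56 - 112*I*√14 + √2*(2*I*√14)) = 88945/(-56 - 112*I*√14 + 4*I*√7)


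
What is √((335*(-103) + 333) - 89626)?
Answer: I*√123798 ≈ 351.85*I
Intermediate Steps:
√((335*(-103) + 333) - 89626) = √((-34505 + 333) - 89626) = √(-34172 - 89626) = √(-123798) = I*√123798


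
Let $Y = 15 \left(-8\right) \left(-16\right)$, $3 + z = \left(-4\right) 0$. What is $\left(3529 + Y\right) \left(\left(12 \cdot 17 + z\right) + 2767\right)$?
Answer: $16172632$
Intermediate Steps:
$z = -3$ ($z = -3 - 0 = -3 + 0 = -3$)
$Y = 1920$ ($Y = \left(-120\right) \left(-16\right) = 1920$)
$\left(3529 + Y\right) \left(\left(12 \cdot 17 + z\right) + 2767\right) = \left(3529 + 1920\right) \left(\left(12 \cdot 17 - 3\right) + 2767\right) = 5449 \left(\left(204 - 3\right) + 2767\right) = 5449 \left(201 + 2767\right) = 5449 \cdot 2968 = 16172632$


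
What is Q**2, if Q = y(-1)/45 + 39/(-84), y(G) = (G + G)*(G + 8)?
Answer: 954529/1587600 ≈ 0.60124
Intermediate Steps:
y(G) = 2*G*(8 + G) (y(G) = (2*G)*(8 + G) = 2*G*(8 + G))
Q = -977/1260 (Q = (2*(-1)*(8 - 1))/45 + 39/(-84) = (2*(-1)*7)*(1/45) + 39*(-1/84) = -14*1/45 - 13/28 = -14/45 - 13/28 = -977/1260 ≈ -0.77540)
Q**2 = (-977/1260)**2 = 954529/1587600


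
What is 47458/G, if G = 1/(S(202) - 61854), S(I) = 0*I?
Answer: -2935467132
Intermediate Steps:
S(I) = 0
G = -1/61854 (G = 1/(0 - 61854) = 1/(-61854) = -1/61854 ≈ -1.6167e-5)
47458/G = 47458/(-1/61854) = 47458*(-61854) = -2935467132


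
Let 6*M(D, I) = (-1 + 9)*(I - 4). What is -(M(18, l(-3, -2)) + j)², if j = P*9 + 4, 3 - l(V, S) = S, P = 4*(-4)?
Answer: -173056/9 ≈ -19228.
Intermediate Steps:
P = -16
l(V, S) = 3 - S
M(D, I) = -16/3 + 4*I/3 (M(D, I) = ((-1 + 9)*(I - 4))/6 = (8*(-4 + I))/6 = (-32 + 8*I)/6 = -16/3 + 4*I/3)
j = -140 (j = -16*9 + 4 = -144 + 4 = -140)
-(M(18, l(-3, -2)) + j)² = -((-16/3 + 4*(3 - 1*(-2))/3) - 140)² = -((-16/3 + 4*(3 + 2)/3) - 140)² = -((-16/3 + (4/3)*5) - 140)² = -((-16/3 + 20/3) - 140)² = -(4/3 - 140)² = -(-416/3)² = -1*173056/9 = -173056/9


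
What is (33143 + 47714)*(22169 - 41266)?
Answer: -1544126129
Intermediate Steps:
(33143 + 47714)*(22169 - 41266) = 80857*(-19097) = -1544126129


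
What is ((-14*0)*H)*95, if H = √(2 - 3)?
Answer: 0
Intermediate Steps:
H = I (H = √(-1) = I ≈ 1.0*I)
((-14*0)*H)*95 = ((-14*0)*I)*95 = (0*I)*95 = 0*95 = 0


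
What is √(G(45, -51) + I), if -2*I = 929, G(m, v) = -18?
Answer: I*√1930/2 ≈ 21.966*I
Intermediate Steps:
I = -929/2 (I = -½*929 = -929/2 ≈ -464.50)
√(G(45, -51) + I) = √(-18 - 929/2) = √(-965/2) = I*√1930/2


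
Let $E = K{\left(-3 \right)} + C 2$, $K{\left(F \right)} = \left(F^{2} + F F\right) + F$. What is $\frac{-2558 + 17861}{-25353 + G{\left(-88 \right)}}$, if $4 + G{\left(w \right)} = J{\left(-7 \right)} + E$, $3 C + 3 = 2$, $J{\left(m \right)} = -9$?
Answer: $- \frac{45909}{76055} \approx -0.60363$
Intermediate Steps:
$C = - \frac{1}{3}$ ($C = -1 + \frac{1}{3} \cdot 2 = -1 + \frac{2}{3} = - \frac{1}{3} \approx -0.33333$)
$K{\left(F \right)} = F + 2 F^{2}$ ($K{\left(F \right)} = \left(F^{2} + F^{2}\right) + F = 2 F^{2} + F = F + 2 F^{2}$)
$E = \frac{43}{3}$ ($E = - 3 \left(1 + 2 \left(-3\right)\right) - \frac{2}{3} = - 3 \left(1 - 6\right) - \frac{2}{3} = \left(-3\right) \left(-5\right) - \frac{2}{3} = 15 - \frac{2}{3} = \frac{43}{3} \approx 14.333$)
$G{\left(w \right)} = \frac{4}{3}$ ($G{\left(w \right)} = -4 + \left(-9 + \frac{43}{3}\right) = -4 + \frac{16}{3} = \frac{4}{3}$)
$\frac{-2558 + 17861}{-25353 + G{\left(-88 \right)}} = \frac{-2558 + 17861}{-25353 + \frac{4}{3}} = \frac{15303}{- \frac{76055}{3}} = 15303 \left(- \frac{3}{76055}\right) = - \frac{45909}{76055}$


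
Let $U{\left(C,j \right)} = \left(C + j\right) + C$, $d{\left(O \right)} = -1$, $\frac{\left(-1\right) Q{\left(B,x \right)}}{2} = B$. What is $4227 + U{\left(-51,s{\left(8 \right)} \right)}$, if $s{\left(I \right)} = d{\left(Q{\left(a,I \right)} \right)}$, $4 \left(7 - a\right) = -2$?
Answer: $4124$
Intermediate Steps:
$a = \frac{15}{2}$ ($a = 7 - - \frac{1}{2} = 7 + \frac{1}{2} = \frac{15}{2} \approx 7.5$)
$Q{\left(B,x \right)} = - 2 B$
$s{\left(I \right)} = -1$
$U{\left(C,j \right)} = j + 2 C$
$4227 + U{\left(-51,s{\left(8 \right)} \right)} = 4227 + \left(-1 + 2 \left(-51\right)\right) = 4227 - 103 = 4124$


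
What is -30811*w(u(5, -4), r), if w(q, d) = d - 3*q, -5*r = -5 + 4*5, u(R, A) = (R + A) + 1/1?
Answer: 277299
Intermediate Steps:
u(R, A) = 1 + A + R (u(R, A) = (A + R) + 1 = 1 + A + R)
r = -3 (r = -(-5 + 4*5)/5 = -(-5 + 20)/5 = -⅕*15 = -3)
-30811*w(u(5, -4), r) = -30811*(-3 - 3*(1 - 4 + 5)) = -30811*(-3 - 3*2) = -30811*(-3 - 6) = -30811*(-9) = 277299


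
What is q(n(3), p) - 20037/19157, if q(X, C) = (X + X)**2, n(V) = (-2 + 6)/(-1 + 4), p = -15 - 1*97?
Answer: 1045715/172413 ≈ 6.0652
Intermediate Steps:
p = -112 (p = -15 - 97 = -112)
n(V) = 4/3
q(X, C) = 4*X**2 (q(X, C) = (2*X)**2 = 4*X**2)
q(n(3), p) - 20037/19157 = 4*(4/3)**2 - 20037/19157 = 4*(16/9) - 20037*1/19157 = 64/9 - 20037/19157 = 1045715/172413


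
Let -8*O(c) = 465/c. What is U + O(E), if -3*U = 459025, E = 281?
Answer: -1031889595/6744 ≈ -1.5301e+5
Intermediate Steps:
U = -459025/3 (U = -⅓*459025 = -459025/3 ≈ -1.5301e+5)
O(c) = -465/(8*c)
U + O(E) = -459025/3 - 465/8/281 = -459025/3 - 465/8*1/281 = -459025/3 - 465/2248 = -1031889595/6744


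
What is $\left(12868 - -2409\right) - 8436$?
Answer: $6841$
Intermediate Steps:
$\left(12868 - -2409\right) - 8436 = \left(12868 + \left(-14441 + 16850\right)\right) - 8436 = \left(12868 + 2409\right) - 8436 = 15277 - 8436 = 6841$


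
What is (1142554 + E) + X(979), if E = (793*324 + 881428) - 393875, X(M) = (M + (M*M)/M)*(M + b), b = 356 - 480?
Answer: 3561129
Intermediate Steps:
b = -124
X(M) = 2*M*(-124 + M) (X(M) = (M + (M*M)/M)*(M - 124) = (M + M**2/M)*(-124 + M) = (M + M)*(-124 + M) = (2*M)*(-124 + M) = 2*M*(-124 + M))
E = 744485 (E = (256932 + 881428) - 393875 = 1138360 - 393875 = 744485)
(1142554 + E) + X(979) = (1142554 + 744485) + 2*979*(-124 + 979) = 1887039 + 2*979*855 = 1887039 + 1674090 = 3561129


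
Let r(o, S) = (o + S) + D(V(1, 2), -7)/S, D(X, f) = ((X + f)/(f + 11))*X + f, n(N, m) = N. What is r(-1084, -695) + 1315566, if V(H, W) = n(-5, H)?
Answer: 913081957/695 ≈ 1.3138e+6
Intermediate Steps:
V(H, W) = -5
D(X, f) = f + X*(X + f)/(11 + f) (D(X, f) = ((X + f)/(11 + f))*X + f = X*(X + f)/(11 + f) + f = f + X*(X + f)/(11 + f))
r(o, S) = S + o + 8/S (r(o, S) = (o + S) + (((-5)² + (-7)² + 11*(-7) - 5*(-7))/(11 - 7))/S = (S + o) + ((25 + 49 - 77 + 35)/4)/S = (S + o) + ((¼)*32)/S = (S + o) + 8/S = S + o + 8/S)
r(-1084, -695) + 1315566 = (-695 - 1084 + 8/(-695)) + 1315566 = (-695 - 1084 + 8*(-1/695)) + 1315566 = (-695 - 1084 - 8/695) + 1315566 = -1236413/695 + 1315566 = 913081957/695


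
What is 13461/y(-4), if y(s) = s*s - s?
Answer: 13461/20 ≈ 673.05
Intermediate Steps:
y(s) = s² - s
13461/y(-4) = 13461/((-4*(-1 - 4))) = 13461/((-4*(-5))) = 13461/20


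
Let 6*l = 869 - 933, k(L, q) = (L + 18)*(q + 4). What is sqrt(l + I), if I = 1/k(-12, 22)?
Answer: I*sqrt(64857)/78 ≈ 3.265*I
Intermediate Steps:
k(L, q) = (4 + q)*(18 + L) (k(L, q) = (18 + L)*(4 + q) = (4 + q)*(18 + L))
l = -32/3 (l = (869 - 933)/6 = (1/6)*(-64) = -32/3 ≈ -10.667)
I = 1/156 (I = 1/(72 + 4*(-12) + 18*22 - 12*22) = 1/(72 - 48 + 396 - 264) = 1/156 ≈ 0.0064103)
sqrt(l + I) = sqrt(-32/3 + 1/156) = sqrt(-1663/156) = I*sqrt(64857)/78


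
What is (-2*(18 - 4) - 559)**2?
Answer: 344569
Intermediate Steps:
(-2*(18 - 4) - 559)**2 = (-2*14 - 559)**2 = (-28 - 559)**2 = (-587)**2 = 344569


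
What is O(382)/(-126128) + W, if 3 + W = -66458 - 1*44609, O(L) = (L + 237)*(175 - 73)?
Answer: -7004550049/63064 ≈ -1.1107e+5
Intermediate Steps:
O(L) = 24174 + 102*L (O(L) = (237 + L)*102 = 24174 + 102*L)
W = -111070 (W = -3 + (-66458 - 1*44609) = -3 + (-66458 - 44609) = -3 - 111067 = -111070)
O(382)/(-126128) + W = (24174 + 102*382)/(-126128) - 111070 = (24174 + 38964)*(-1/126128) - 111070 = 63138*(-1/126128) - 111070 = -31569/63064 - 111070 = -7004550049/63064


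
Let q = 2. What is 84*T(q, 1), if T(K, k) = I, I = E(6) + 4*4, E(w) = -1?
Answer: 1260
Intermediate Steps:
I = 15 (I = -1 + 4*4 = -1 + 16 = 15)
T(K, k) = 15
84*T(q, 1) = 84*15 = 1260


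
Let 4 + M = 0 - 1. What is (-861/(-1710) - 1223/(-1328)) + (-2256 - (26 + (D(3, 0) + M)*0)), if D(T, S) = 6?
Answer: -863152237/378480 ≈ -2280.6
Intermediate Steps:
M = -5 (M = -4 + (0 - 1) = -4 - 1 = -5)
(-861/(-1710) - 1223/(-1328)) + (-2256 - (26 + (D(3, 0) + M)*0)) = (-861/(-1710) - 1223/(-1328)) + (-2256 - (26 + (6 - 5)*0)) = (-861*(-1/1710) - 1223*(-1/1328)) + (-2256 - (26 + 1*0)) = (287/570 + 1223/1328) + (-2256 - (26 + 0)) = 539123/378480 + (-2256 - 1*26) = 539123/378480 + (-2256 - 26) = 539123/378480 - 2282 = -863152237/378480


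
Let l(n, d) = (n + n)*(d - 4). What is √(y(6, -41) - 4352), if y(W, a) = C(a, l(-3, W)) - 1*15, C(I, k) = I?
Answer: 2*I*√1102 ≈ 66.393*I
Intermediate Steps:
l(n, d) = 2*n*(-4 + d) (l(n, d) = (2*n)*(-4 + d) = 2*n*(-4 + d))
y(W, a) = -15 + a (y(W, a) = a - 1*15 = a - 15 = -15 + a)
√(y(6, -41) - 4352) = √((-15 - 41) - 4352) = √(-56 - 4352) = √(-4408) = 2*I*√1102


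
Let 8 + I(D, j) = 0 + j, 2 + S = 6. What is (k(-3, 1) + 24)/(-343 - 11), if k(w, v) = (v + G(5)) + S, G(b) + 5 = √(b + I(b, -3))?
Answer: -4/59 - I*√6/354 ≈ -0.067797 - 0.0069195*I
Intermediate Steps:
S = 4 (S = -2 + 6 = 4)
I(D, j) = -8 + j (I(D, j) = -8 + (0 + j) = -8 + j)
G(b) = -5 + √(-11 + b) (G(b) = -5 + √(b + (-8 - 3)) = -5 + √(b - 11) = -5 + √(-11 + b))
k(w, v) = -1 + v + I*√6 (k(w, v) = (v + (-5 + √(-11 + 5))) + 4 = (v + (-5 + √(-6))) + 4 = (v + (-5 + I*√6)) + 4 = (-5 + v + I*√6) + 4 = -1 + v + I*√6)
(k(-3, 1) + 24)/(-343 - 11) = ((-1 + 1 + I*√6) + 24)/(-343 - 11) = (I*√6 + 24)/(-354) = (24 + I*√6)*(-1/354) = -4/59 - I*√6/354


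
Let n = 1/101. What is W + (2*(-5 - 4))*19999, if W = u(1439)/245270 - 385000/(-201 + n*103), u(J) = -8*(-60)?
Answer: -88690017030634/247698173 ≈ -3.5806e+5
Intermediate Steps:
n = 1/101 ≈ 0.0099010
u(J) = 480
W = 476866682252/247698173 (W = 480/245270 - 385000/(-201 + (1/101)*103) = 480*(1/245270) - 385000/(-201 + 103/101) = 48/24527 - 385000/(-20198/101) = 48/24527 - 385000*(-101/20198) = 48/24527 + 19442500/10099 = 476866682252/247698173 ≈ 1925.2)
W + (2*(-5 - 4))*19999 = 476866682252/247698173 + (2*(-5 - 4))*19999 = 476866682252/247698173 + (2*(-9))*19999 = 476866682252/247698173 - 18*19999 = 476866682252/247698173 - 359982 = -88690017030634/247698173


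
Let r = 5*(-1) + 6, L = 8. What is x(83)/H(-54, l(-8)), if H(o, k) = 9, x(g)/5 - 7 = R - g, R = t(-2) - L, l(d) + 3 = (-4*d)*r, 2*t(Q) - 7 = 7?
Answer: -385/9 ≈ -42.778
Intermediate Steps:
t(Q) = 7 (t(Q) = 7/2 + (½)*7 = 7/2 + 7/2 = 7)
r = 1 (r = -5 + 6 = 1)
l(d) = -3 - 4*d (l(d) = -3 - 4*d*1 = -3 - 4*d)
R = -1 (R = 7 - 1*8 = 7 - 8 = -1)
x(g) = 30 - 5*g (x(g) = 35 + 5*(-1 - g) = 35 + (-5 - 5*g) = 30 - 5*g)
x(83)/H(-54, l(-8)) = (30 - 5*83)/9 = (30 - 415)*(⅑) = -385*⅑ = -385/9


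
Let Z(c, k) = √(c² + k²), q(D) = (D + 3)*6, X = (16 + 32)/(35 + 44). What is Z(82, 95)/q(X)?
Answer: 79*√15749/1710 ≈ 5.7977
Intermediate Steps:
X = 48/79 ≈ 0.60759
q(D) = 18 + 6*D (q(D) = (3 + D)*6 = 18 + 6*D)
Z(82, 95)/q(X) = √(82² + 95²)/(18 + 6*(48/79)) = √(6724 + 9025)/(18 + 288/79) = √15749/(1710/79) = √15749*(79/1710) = 79*√15749/1710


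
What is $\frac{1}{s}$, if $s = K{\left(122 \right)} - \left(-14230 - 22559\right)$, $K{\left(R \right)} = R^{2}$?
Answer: $\frac{1}{51673} \approx 1.9352 \cdot 10^{-5}$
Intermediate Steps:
$s = 51673$ ($s = 122^{2} - \left(-14230 - 22559\right) = 14884 - -36789 = 14884 + 36789 = 51673$)
$\frac{1}{s} = \frac{1}{51673}$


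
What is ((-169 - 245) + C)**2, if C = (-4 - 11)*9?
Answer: 301401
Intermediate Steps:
C = -135 (C = -15*9 = -135)
((-169 - 245) + C)**2 = ((-169 - 245) - 135)**2 = (-414 - 135)**2 = (-549)**2 = 301401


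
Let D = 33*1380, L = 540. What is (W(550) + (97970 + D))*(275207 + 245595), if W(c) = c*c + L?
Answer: 232564133100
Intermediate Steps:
D = 45540
W(c) = 540 + c² (W(c) = c*c + 540 = c² + 540 = 540 + c²)
(W(550) + (97970 + D))*(275207 + 245595) = ((540 + 550²) + (97970 + 45540))*(275207 + 245595) = ((540 + 302500) + 143510)*520802 = (303040 + 143510)*520802 = 446550*520802 = 232564133100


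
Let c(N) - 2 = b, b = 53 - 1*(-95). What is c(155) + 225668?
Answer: 225818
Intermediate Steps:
b = 148 (b = 53 + 95 = 148)
c(N) = 150 (c(N) = 2 + 148 = 150)
c(155) + 225668 = 150 + 225668 = 225818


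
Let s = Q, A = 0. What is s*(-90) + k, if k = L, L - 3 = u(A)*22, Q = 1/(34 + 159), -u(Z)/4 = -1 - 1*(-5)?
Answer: -67447/193 ≈ -349.47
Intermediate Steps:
u(Z) = -16 (u(Z) = -4*(-1 - 1*(-5)) = -4*(-1 + 5) = -4*4 = -16)
Q = 1/193 ≈ 0.0051813
L = -349 (L = 3 - 16*22 = 3 - 352 = -349)
s = 1/193 ≈ 0.0051813
k = -349
s*(-90) + k = (1/193)*(-90) - 349 = -90/193 - 349 = -67447/193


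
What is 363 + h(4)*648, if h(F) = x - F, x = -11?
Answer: -9357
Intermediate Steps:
h(F) = -11 - F
363 + h(4)*648 = 363 + (-11 - 1*4)*648 = 363 + (-11 - 4)*648 = 363 - 15*648 = 363 - 9720 = -9357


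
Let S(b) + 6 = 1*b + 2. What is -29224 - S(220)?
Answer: -29440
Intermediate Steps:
S(b) = -4 + b (S(b) = -6 + (1*b + 2) = -6 + (b + 2) = -6 + (2 + b) = -4 + b)
-29224 - S(220) = -29224 - (-4 + 220) = -29224 - 1*216 = -29224 - 216 = -29440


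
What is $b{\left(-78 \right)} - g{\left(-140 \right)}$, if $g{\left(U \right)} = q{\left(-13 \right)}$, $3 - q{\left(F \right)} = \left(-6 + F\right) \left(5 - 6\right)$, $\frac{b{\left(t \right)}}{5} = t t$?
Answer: $30436$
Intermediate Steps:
$b{\left(t \right)} = 5 t^{2}$ ($b{\left(t \right)} = 5 t t = 5 t^{2}$)
$q{\left(F \right)} = -3 + F$ ($q{\left(F \right)} = 3 - \left(-6 + F\right) \left(5 - 6\right) = 3 - \left(-6 + F\right) \left(-1\right) = 3 - \left(6 - F\right) = 3 + \left(-6 + F\right) = -3 + F$)
$g{\left(U \right)} = -16$ ($g{\left(U \right)} = -3 - 13 = -16$)
$b{\left(-78 \right)} - g{\left(-140 \right)} = 5 \left(-78\right)^{2} - -16 = 5 \cdot 6084 + 16 = 30420 + 16 = 30436$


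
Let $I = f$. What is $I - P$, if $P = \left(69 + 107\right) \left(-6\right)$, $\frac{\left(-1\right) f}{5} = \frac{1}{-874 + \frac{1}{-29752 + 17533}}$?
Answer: $\frac{11277514887}{10679407} \approx 1056.0$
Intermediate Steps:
$f = \frac{61095}{10679407}$ ($f = - \frac{5}{-874 + \frac{1}{-29752 + 17533}} = - \frac{5}{-874 + \frac{1}{-12219}} = - \frac{5}{-874 - \frac{1}{12219}} = - \frac{5}{- \frac{10679407}{12219}} = \left(-5\right) \left(- \frac{12219}{10679407}\right) = \frac{61095}{10679407} \approx 0.0057208$)
$P = -1056$ ($P = 176 \left(-6\right) = -1056$)
$I = \frac{61095}{10679407} \approx 0.0057208$
$I - P = \frac{61095}{10679407} - -1056 = \frac{61095}{10679407} + 1056 = \frac{11277514887}{10679407}$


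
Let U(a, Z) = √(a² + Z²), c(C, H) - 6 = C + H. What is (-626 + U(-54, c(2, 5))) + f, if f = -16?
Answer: -642 + √3085 ≈ -586.46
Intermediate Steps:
c(C, H) = 6 + C + H (c(C, H) = 6 + (C + H) = 6 + C + H)
U(a, Z) = √(Z² + a²)
(-626 + U(-54, c(2, 5))) + f = (-626 + √((6 + 2 + 5)² + (-54)²)) - 16 = (-626 + √(13² + 2916)) - 16 = (-626 + √(169 + 2916)) - 16 = (-626 + √3085) - 16 = -642 + √3085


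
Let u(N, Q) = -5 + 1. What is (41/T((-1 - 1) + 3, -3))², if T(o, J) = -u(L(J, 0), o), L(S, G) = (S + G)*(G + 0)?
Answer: 1681/16 ≈ 105.06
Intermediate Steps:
L(S, G) = G*(G + S) (L(S, G) = (G + S)*G = G*(G + S))
u(N, Q) = -4
T(o, J) = 4 (T(o, J) = -1*(-4) = 4)
(41/T((-1 - 1) + 3, -3))² = (41/4)² = 1681/16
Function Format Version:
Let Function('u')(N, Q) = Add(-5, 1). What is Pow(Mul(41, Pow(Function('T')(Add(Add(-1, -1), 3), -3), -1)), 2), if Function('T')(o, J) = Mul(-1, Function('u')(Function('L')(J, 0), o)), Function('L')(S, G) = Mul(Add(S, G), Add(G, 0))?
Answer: Rational(1681, 16) ≈ 105.06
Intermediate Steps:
Function('L')(S, G) = Mul(G, Add(G, S)) (Function('L')(S, G) = Mul(Add(G, S), G) = Mul(G, Add(G, S)))
Function('u')(N, Q) = -4
Function('T')(o, J) = 4 (Function('T')(o, J) = Mul(-1, -4) = 4)
Pow(Mul(41, Pow(Function('T')(Add(Add(-1, -1), 3), -3), -1)), 2) = Pow(Mul(41, Pow(4, -1)), 2) = Pow(Mul(41, Rational(1, 4)), 2) = Pow(Rational(41, 4), 2) = Rational(1681, 16)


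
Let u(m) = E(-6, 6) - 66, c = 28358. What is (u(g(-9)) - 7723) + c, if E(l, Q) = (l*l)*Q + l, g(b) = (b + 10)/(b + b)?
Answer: 20779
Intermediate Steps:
g(b) = (10 + b)/(2*b) (g(b) = (10 + b)/((2*b)) = (10 + b)*(1/(2*b)) = (10 + b)/(2*b))
E(l, Q) = l + Q*l**2 (E(l, Q) = l**2*Q + l = Q*l**2 + l = l + Q*l**2)
u(m) = 144 (u(m) = -6*(1 + 6*(-6)) - 66 = -6*(1 - 36) - 66 = -6*(-35) - 66 = 210 - 66 = 144)
(u(g(-9)) - 7723) + c = (144 - 7723) + 28358 = -7579 + 28358 = 20779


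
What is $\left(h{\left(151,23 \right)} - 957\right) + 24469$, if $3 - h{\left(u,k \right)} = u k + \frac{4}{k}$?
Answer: $\frac{460962}{23} \approx 20042.0$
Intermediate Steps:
$h{\left(u,k \right)} = 3 - \frac{4}{k} - k u$ ($h{\left(u,k \right)} = 3 - \left(u k + \frac{4}{k}\right) = 3 - \left(k u + \frac{4}{k}\right) = 3 - \left(\frac{4}{k} + k u\right) = 3 - \frac{4}{k} - k u$)
$\left(h{\left(151,23 \right)} - 957\right) + 24469 = \left(\left(3 - \frac{4}{23} - 23 \cdot 151\right) - 957\right) + 24469 = \left(\left(3 - \frac{4}{23} - 3473\right) - 957\right) + 24469 = \left(- \frac{79814}{23} - 957\right) + 24469 = - \frac{101825}{23} + 24469 = \frac{460962}{23}$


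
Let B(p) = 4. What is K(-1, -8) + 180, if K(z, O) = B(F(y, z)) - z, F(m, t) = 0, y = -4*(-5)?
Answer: 185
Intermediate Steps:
y = 20
K(z, O) = 4 - z
K(-1, -8) + 180 = (4 - 1*(-1)) + 180 = (4 + 1) + 180 = 5 + 180 = 185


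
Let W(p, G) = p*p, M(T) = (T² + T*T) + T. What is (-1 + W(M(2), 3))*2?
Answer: 198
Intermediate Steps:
M(T) = T + 2*T² (M(T) = (T² + T²) + T = 2*T² + T = T + 2*T²)
W(p, G) = p²
(-1 + W(M(2), 3))*2 = (-1 + (2*(1 + 2*2))²)*2 = (-1 + (2*(1 + 4))²)*2 = (-1 + (2*5)²)*2 = (-1 + 10²)*2 = (-1 + 100)*2 = 99*2 = 198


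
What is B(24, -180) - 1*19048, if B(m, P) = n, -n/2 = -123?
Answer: -18802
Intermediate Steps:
n = 246 (n = -2*(-123) = 246)
B(m, P) = 246
B(24, -180) - 1*19048 = 246 - 1*19048 = 246 - 19048 = -18802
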